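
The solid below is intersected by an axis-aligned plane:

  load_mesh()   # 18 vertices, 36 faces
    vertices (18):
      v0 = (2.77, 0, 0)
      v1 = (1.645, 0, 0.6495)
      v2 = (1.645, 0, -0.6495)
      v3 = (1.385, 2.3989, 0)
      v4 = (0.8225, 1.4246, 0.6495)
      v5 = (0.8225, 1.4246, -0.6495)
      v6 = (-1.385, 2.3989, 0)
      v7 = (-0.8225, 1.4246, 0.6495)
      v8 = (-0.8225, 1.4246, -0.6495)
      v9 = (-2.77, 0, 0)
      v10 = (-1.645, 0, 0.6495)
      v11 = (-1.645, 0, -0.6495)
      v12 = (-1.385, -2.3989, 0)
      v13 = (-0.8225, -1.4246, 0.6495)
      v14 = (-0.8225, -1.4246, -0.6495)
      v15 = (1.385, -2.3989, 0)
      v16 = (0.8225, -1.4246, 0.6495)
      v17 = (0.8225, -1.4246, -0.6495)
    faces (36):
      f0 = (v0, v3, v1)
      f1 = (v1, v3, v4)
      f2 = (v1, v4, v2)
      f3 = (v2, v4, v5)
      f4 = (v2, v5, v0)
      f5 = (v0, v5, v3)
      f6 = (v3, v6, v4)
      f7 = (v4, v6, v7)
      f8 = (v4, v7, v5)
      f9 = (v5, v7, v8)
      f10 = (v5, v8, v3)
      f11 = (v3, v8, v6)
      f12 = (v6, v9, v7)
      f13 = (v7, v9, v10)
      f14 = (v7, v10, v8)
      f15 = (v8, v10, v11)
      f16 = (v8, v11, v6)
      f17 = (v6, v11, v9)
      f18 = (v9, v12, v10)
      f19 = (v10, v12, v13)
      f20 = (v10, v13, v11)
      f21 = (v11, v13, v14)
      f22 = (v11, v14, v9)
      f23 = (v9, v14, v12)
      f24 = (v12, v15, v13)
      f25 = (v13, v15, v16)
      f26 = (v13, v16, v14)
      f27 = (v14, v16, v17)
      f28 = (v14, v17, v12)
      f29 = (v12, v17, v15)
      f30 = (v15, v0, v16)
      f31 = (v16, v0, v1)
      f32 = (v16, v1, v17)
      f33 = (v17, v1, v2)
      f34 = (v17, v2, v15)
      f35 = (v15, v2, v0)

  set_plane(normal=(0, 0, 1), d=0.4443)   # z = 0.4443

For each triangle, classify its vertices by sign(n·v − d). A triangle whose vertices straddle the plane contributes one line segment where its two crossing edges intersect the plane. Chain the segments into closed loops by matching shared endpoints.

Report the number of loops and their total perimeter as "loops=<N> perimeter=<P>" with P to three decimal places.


Straddling triangles (24 of 36):
  (v0,v3,v1) [--+] → (1.56286, 0.757897, 0.4443)–(2.00043, 0, 0.4443)  len=0.8751
  (v1,v3,v4) [+-+] → (1.56286, 0.757897, 0.4443)–(1.00021, 1.73242, 0.4443)  len=1.1253
  (v1,v4,v2) [++-] → (0.952428, 1.19956, 0.4443)–(1.645, 0, 0.4443)  len=1.3851
  (v2,v4,v5) [-+-] → (0.952428, 1.19956, 0.4443)–(0.8225, 1.4246, 0.4443)  len=0.2599
  (v3,v6,v4) [--+] → (0.125073, 1.73242, 0.4443)–(1.00021, 1.73242, 0.4443)  len=0.8751
  (v4,v6,v7) [+-+] → (0.125073, 1.73242, 0.4443)–(-1.00021, 1.73242, 0.4443)  len=1.1253
  (v4,v7,v5) [++-] → (-0.562643, 1.4246, 0.4443)–(0.8225, 1.4246, 0.4443)  len=1.3851
  (v5,v7,v8) [-+-] → (-0.562643, 1.4246, 0.4443)–(-0.8225, 1.4246, 0.4443)  len=0.2599
  (v6,v9,v7) [--+] → (-1.43778, 0.974519, 0.4443)–(-1.00021, 1.73242, 0.4443)  len=0.8751
  (v7,v9,v10) [+-+] → (-1.43778, 0.974519, 0.4443)–(-2.00043, 0, 0.4443)  len=1.1253
  (v7,v10,v8) [++-] → (-1.51507, 0.225041, 0.4443)–(-0.8225, 1.4246, 0.4443)  len=1.3851
  (v8,v10,v11) [-+-] → (-1.51507, 0.225041, 0.4443)–(-1.645, 0, 0.4443)  len=0.2599
  (v9,v12,v10) [--+] → (-1.56286, -0.757897, 0.4443)–(-2.00043, 0, 0.4443)  len=0.8751
  (v10,v12,v13) [+-+] → (-1.56286, -0.757897, 0.4443)–(-1.00021, -1.73242, 0.4443)  len=1.1253
  (v10,v13,v11) [++-] → (-0.952428, -1.19956, 0.4443)–(-1.645, 0, 0.4443)  len=1.3851
  (v11,v13,v14) [-+-] → (-0.952428, -1.19956, 0.4443)–(-0.8225, -1.4246, 0.4443)  len=0.2599
  (v12,v15,v13) [--+] → (-0.125073, -1.73242, 0.4443)–(-1.00021, -1.73242, 0.4443)  len=0.8751
  (v13,v15,v16) [+-+] → (-0.125073, -1.73242, 0.4443)–(1.00021, -1.73242, 0.4443)  len=1.1253
  (v13,v16,v14) [++-] → (0.562643, -1.4246, 0.4443)–(-0.8225, -1.4246, 0.4443)  len=1.3851
  (v14,v16,v17) [-+-] → (0.562643, -1.4246, 0.4443)–(0.8225, -1.4246, 0.4443)  len=0.2599
  (v15,v0,v16) [--+] → (1.43778, -0.974519, 0.4443)–(1.00021, -1.73242, 0.4443)  len=0.8751
  (v16,v0,v1) [+-+] → (1.43778, -0.974519, 0.4443)–(2.00043, 0, 0.4443)  len=1.1253
  (v16,v1,v17) [++-] → (1.51507, -0.225041, 0.4443)–(0.8225, -1.4246, 0.4443)  len=1.3851
  (v17,v1,v2) [-+-] → (1.51507, -0.225041, 0.4443)–(1.645, 0, 0.4443)  len=0.2599

Chained into 2 loop(s):
  loop 1: 12 segments, perimeter = 12.0025
  loop 2: 12 segments, perimeter = 9.8700
Total perimeter = 21.873

loops=2 perimeter=21.873


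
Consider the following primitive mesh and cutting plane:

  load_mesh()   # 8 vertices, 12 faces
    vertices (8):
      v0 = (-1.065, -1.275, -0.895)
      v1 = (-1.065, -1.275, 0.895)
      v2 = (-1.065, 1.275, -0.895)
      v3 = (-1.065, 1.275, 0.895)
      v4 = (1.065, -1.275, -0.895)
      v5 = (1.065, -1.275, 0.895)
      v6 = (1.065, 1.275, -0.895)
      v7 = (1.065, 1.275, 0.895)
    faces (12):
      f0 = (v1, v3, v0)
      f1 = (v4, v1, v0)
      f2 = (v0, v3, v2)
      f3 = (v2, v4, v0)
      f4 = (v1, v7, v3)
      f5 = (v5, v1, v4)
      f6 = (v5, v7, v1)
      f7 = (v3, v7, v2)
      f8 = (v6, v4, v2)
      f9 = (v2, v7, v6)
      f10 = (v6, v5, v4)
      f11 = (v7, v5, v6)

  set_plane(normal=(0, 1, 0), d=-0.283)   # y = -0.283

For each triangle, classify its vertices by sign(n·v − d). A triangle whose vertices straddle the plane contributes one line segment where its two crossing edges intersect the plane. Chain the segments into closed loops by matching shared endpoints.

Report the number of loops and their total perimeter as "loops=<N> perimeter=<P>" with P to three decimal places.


loops=1 perimeter=7.840

Straddling triangles (8 of 12):
  (v1,v3,v0) [-+-] → (-1.065, -0.283, 0.895)–(-1.065, -0.283, -0.198655)  len=1.0937
  (v0,v3,v2) [-++] → (-1.065, -0.283, -0.198655)–(-1.065, -0.283, -0.895)  len=0.6963
  (v2,v4,v0) [+--] → (0.236388, -0.283, -0.895)–(-1.065, -0.283, -0.895)  len=1.3014
  (v1,v7,v3) [-++] → (-0.236388, -0.283, 0.895)–(-1.065, -0.283, 0.895)  len=0.8286
  (v5,v7,v1) [-+-] → (1.065, -0.283, 0.895)–(-0.236388, -0.283, 0.895)  len=1.3014
  (v6,v4,v2) [+-+] → (1.065, -0.283, -0.895)–(0.236388, -0.283, -0.895)  len=0.8286
  (v6,v5,v4) [+--] → (1.065, -0.283, 0.198655)–(1.065, -0.283, -0.895)  len=1.0937
  (v7,v5,v6) [+-+] → (1.065, -0.283, 0.895)–(1.065, -0.283, 0.198655)  len=0.6963

Chained into 1 loop(s):
  loop 1: 8 segments, perimeter = 7.8400
Total perimeter = 7.840


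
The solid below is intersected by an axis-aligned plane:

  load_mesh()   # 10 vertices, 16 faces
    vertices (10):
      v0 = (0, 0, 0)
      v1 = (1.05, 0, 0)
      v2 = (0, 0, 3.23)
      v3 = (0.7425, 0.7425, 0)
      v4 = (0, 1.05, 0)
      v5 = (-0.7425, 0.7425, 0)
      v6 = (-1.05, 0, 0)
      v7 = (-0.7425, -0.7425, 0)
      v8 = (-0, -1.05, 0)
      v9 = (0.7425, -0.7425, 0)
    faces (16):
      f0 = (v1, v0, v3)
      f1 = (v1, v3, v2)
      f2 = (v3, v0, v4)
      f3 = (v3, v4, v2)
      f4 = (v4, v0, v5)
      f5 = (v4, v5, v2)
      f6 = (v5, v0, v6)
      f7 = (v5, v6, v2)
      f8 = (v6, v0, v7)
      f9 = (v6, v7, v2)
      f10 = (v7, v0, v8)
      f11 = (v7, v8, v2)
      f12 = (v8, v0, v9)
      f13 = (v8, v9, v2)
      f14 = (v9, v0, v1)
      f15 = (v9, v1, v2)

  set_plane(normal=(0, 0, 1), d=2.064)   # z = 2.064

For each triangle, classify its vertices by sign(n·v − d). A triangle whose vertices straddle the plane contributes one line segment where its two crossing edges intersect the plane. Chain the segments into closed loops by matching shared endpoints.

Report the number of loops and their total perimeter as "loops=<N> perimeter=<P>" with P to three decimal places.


loops=1 perimeter=2.321

Straddling triangles (8 of 16):
  (v1,v3,v2) [--+] → (0.268036, 0.268036, 2.064)–(0.37904, 0, 2.064)  len=0.2901
  (v3,v4,v2) [--+] → (0, 0.37904, 2.064)–(0.268036, 0.268036, 2.064)  len=0.2901
  (v4,v5,v2) [--+] → (-0.268036, 0.268036, 2.064)–(0, 0.37904, 2.064)  len=0.2901
  (v5,v6,v2) [--+] → (-0.37904, 0, 2.064)–(-0.268036, 0.268036, 2.064)  len=0.2901
  (v6,v7,v2) [--+] → (-0.268036, -0.268036, 2.064)–(-0.37904, 0, 2.064)  len=0.2901
  (v7,v8,v2) [--+] → (0, -0.37904, 2.064)–(-0.268036, -0.268036, 2.064)  len=0.2901
  (v8,v9,v2) [--+] → (0.268036, -0.268036, 2.064)–(0, -0.37904, 2.064)  len=0.2901
  (v9,v1,v2) [--+] → (0.37904, 0, 2.064)–(0.268036, -0.268036, 2.064)  len=0.2901

Chained into 1 loop(s):
  loop 1: 8 segments, perimeter = 2.3209
Total perimeter = 2.321


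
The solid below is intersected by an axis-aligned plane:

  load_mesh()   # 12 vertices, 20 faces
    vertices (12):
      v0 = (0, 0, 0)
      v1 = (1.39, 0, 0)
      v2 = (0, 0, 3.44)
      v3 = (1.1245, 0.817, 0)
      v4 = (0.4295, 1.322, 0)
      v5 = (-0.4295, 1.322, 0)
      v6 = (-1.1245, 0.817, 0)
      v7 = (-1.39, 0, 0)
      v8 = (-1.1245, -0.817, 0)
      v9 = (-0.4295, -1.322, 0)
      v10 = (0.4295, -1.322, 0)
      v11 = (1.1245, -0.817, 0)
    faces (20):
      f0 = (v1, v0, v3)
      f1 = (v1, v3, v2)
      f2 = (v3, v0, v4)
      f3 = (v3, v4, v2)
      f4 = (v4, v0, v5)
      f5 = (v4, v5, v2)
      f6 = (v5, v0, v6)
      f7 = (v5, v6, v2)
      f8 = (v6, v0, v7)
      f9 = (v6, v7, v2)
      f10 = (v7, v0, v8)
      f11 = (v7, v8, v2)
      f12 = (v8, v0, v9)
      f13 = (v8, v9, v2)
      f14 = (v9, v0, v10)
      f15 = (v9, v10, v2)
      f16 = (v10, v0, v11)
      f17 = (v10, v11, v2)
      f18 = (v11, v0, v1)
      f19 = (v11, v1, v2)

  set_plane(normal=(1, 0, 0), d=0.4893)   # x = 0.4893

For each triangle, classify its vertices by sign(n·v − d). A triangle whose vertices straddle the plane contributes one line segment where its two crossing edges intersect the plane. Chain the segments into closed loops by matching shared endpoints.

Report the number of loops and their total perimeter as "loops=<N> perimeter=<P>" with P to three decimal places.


Straddling triangles (8 of 20):
  (v1,v0,v3) [+-+] → (0.4893, 0, 0)–(0.4893, 0.355499, 0)  len=0.3555
  (v1,v3,v2) [++-] → (0.4893, 0.355499, 1.94316)–(0.4893, 0, 2.22907)  len=0.4562
  (v3,v0,v4) [+--] → (0.4893, 0.355499, 0)–(0.4893, 1.27855, 0)  len=0.9230
  (v3,v4,v2) [+--] → (0.4893, 1.27855, 0)–(0.4893, 0.355499, 1.94316)  len=2.1513
  (v10,v0,v11) [--+] → (0.4893, -0.355499, 0)–(0.4893, -1.27855, 0)  len=0.9230
  (v10,v11,v2) [-+-] → (0.4893, -1.27855, 0)–(0.4893, -0.355499, 1.94316)  len=2.1513
  (v11,v0,v1) [+-+] → (0.4893, -0.355499, 0)–(0.4893, 0, 0)  len=0.3555
  (v11,v1,v2) [++-] → (0.4893, 0, 2.22907)–(0.4893, -0.355499, 1.94316)  len=0.4562

Chained into 1 loop(s):
  loop 1: 8 segments, perimeter = 7.7720
Total perimeter = 7.772

loops=1 perimeter=7.772


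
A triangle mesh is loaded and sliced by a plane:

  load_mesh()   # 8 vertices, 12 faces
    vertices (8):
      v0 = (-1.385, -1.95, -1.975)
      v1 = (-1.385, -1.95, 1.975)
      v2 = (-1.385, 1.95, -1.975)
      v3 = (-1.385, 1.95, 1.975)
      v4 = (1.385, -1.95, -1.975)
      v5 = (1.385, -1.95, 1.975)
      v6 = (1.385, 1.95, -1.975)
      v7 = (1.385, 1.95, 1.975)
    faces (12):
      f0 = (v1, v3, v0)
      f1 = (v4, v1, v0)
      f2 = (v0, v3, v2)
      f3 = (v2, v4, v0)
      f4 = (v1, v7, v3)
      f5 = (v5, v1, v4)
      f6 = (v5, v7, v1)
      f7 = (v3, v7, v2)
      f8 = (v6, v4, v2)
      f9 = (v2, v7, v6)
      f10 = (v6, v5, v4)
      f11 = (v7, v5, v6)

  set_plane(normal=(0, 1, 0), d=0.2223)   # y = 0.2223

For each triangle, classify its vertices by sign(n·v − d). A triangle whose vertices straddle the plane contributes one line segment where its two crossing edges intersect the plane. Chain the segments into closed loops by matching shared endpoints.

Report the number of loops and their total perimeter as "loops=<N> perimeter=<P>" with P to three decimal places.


Straddling triangles (8 of 12):
  (v1,v3,v0) [-+-] → (-1.385, 0.2223, 1.975)–(-1.385, 0.2223, 0.22515)  len=1.7499
  (v0,v3,v2) [-++] → (-1.385, 0.2223, 0.22515)–(-1.385, 0.2223, -1.975)  len=2.2001
  (v2,v4,v0) [+--] → (-0.15789, 0.2223, -1.975)–(-1.385, 0.2223, -1.975)  len=1.2271
  (v1,v7,v3) [-++] → (0.15789, 0.2223, 1.975)–(-1.385, 0.2223, 1.975)  len=1.5429
  (v5,v7,v1) [-+-] → (1.385, 0.2223, 1.975)–(0.15789, 0.2223, 1.975)  len=1.2271
  (v6,v4,v2) [+-+] → (1.385, 0.2223, -1.975)–(-0.15789, 0.2223, -1.975)  len=1.5429
  (v6,v5,v4) [+--] → (1.385, 0.2223, -0.22515)–(1.385, 0.2223, -1.975)  len=1.7499
  (v7,v5,v6) [+-+] → (1.385, 0.2223, 1.975)–(1.385, 0.2223, -0.22515)  len=2.2001

Chained into 1 loop(s):
  loop 1: 8 segments, perimeter = 13.4400
Total perimeter = 13.440

loops=1 perimeter=13.440


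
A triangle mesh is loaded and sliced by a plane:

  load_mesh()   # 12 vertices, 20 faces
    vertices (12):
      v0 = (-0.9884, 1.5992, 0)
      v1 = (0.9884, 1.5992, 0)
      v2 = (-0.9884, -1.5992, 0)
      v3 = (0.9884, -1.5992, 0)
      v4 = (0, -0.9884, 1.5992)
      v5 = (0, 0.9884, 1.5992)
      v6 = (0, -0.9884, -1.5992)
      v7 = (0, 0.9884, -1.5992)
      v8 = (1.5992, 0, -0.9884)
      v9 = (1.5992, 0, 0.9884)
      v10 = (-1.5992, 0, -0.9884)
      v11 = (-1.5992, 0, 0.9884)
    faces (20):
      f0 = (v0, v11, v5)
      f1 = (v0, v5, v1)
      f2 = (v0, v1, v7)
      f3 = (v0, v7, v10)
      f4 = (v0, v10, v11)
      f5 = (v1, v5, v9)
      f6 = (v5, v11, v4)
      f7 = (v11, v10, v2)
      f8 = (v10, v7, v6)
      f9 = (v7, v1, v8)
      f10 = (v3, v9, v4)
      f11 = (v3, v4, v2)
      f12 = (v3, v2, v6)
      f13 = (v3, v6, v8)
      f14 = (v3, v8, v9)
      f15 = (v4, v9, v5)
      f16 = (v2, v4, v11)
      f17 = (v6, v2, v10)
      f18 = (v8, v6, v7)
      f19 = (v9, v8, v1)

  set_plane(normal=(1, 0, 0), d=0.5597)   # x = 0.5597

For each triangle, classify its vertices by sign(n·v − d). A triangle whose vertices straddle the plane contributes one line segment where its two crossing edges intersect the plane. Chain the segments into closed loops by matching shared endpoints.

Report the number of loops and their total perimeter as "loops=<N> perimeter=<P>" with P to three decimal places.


loops=1 perimeter=9.453

Straddling triangles (10 of 20):
  (v0,v5,v1) [--+] → (0.5597, 1.33428, 0.693623)–(0.5597, 1.5992, 0)  len=0.7425
  (v0,v1,v7) [-+-] → (0.5597, 1.5992, 0)–(0.5597, 1.33428, -0.693623)  len=0.7425
  (v1,v5,v9) [+-+] → (0.5597, 1.33428, 0.693623)–(0.5597, 0.642472, 1.38543)  len=0.9784
  (v7,v1,v8) [-++] → (0.5597, 1.33428, -0.693623)–(0.5597, 0.642472, -1.38543)  len=0.9784
  (v3,v9,v4) [++-] → (0.5597, -0.642472, 1.38543)–(0.5597, -1.33428, 0.693623)  len=0.9784
  (v3,v4,v2) [+--] → (0.5597, -1.33428, 0.693623)–(0.5597, -1.5992, 0)  len=0.7425
  (v3,v2,v6) [+--] → (0.5597, -1.5992, 0)–(0.5597, -1.33428, -0.693623)  len=0.7425
  (v3,v6,v8) [+-+] → (0.5597, -1.33428, -0.693623)–(0.5597, -0.642472, -1.38543)  len=0.9784
  (v4,v9,v5) [-+-] → (0.5597, -0.642472, 1.38543)–(0.5597, 0.642472, 1.38543)  len=1.2849
  (v8,v6,v7) [+--] → (0.5597, -0.642472, -1.38543)–(0.5597, 0.642472, -1.38543)  len=1.2849

Chained into 1 loop(s):
  loop 1: 10 segments, perimeter = 9.4533
Total perimeter = 9.453


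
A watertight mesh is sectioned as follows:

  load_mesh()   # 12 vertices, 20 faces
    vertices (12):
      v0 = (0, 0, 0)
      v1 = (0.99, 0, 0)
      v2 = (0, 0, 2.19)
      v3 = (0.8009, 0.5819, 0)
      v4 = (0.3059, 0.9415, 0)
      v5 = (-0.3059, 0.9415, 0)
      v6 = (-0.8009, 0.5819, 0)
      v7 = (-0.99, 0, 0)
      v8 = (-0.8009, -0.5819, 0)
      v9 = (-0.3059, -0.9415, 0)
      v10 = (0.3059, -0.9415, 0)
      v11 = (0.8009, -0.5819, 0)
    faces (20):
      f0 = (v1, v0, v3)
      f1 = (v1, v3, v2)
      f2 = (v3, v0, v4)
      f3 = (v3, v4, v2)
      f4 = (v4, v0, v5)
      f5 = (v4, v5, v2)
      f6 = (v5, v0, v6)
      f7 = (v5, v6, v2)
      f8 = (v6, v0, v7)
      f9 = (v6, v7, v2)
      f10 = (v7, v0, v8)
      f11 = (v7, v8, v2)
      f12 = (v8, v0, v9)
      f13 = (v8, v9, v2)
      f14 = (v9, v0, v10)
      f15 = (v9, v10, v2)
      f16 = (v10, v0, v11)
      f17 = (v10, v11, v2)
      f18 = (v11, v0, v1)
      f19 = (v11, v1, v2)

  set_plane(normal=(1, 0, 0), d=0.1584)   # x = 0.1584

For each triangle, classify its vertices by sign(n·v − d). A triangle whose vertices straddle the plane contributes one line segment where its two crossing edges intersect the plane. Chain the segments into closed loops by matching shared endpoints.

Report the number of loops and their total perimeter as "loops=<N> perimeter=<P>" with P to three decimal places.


loops=1 perimeter=6.053

Straddling triangles (12 of 20):
  (v1,v0,v3) [+-+] → (0.1584, 0, 0)–(0.1584, 0.115087, 0)  len=0.1151
  (v1,v3,v2) [++-] → (0.1584, 0.115087, 1.75687)–(0.1584, 0, 1.8396)  len=0.1417
  (v3,v0,v4) [+-+] → (0.1584, 0.115087, 0)–(0.1584, 0.487524, 0)  len=0.3724
  (v3,v4,v2) [++-] → (0.1584, 0.487524, 1.05598)–(0.1584, 0.115087, 1.75687)  len=0.7937
  (v4,v0,v5) [+--] → (0.1584, 0.487524, 0)–(0.1584, 0.9415, 0)  len=0.4540
  (v4,v5,v2) [+--] → (0.1584, 0.9415, 0)–(0.1584, 0.487524, 1.05598)  len=1.1494
  (v9,v0,v10) [--+] → (0.1584, -0.487524, 0)–(0.1584, -0.9415, 0)  len=0.4540
  (v9,v10,v2) [-+-] → (0.1584, -0.9415, 0)–(0.1584, -0.487524, 1.05598)  len=1.1494
  (v10,v0,v11) [+-+] → (0.1584, -0.487524, 0)–(0.1584, -0.115087, 0)  len=0.3724
  (v10,v11,v2) [++-] → (0.1584, -0.115087, 1.75687)–(0.1584, -0.487524, 1.05598)  len=0.7937
  (v11,v0,v1) [+-+] → (0.1584, -0.115087, 0)–(0.1584, 0, 0)  len=0.1151
  (v11,v1,v2) [++-] → (0.1584, 0, 1.8396)–(0.1584, -0.115087, 1.75687)  len=0.1417

Chained into 1 loop(s):
  loop 1: 12 segments, perimeter = 6.0527
Total perimeter = 6.053


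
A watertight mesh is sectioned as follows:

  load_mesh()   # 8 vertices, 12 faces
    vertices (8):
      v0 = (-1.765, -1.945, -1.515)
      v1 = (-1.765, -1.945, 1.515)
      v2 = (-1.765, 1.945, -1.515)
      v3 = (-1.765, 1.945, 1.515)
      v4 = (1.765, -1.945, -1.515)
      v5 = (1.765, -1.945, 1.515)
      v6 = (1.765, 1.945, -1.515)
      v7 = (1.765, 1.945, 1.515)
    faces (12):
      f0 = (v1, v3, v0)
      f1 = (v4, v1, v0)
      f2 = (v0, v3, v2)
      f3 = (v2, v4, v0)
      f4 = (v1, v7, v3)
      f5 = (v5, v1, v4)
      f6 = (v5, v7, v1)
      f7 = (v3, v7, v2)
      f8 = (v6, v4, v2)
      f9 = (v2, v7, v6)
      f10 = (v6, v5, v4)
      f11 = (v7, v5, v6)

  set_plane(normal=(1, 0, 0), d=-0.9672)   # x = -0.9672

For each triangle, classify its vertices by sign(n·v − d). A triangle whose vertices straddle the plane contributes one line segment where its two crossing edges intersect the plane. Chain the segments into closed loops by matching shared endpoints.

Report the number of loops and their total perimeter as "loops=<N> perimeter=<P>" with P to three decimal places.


Straddling triangles (8 of 12):
  (v4,v1,v0) [+--] → (-0.9672, -1.945, 0.830203)–(-0.9672, -1.945, -1.515)  len=2.3452
  (v2,v4,v0) [-+-] → (-0.9672, 1.06584, -1.515)–(-0.9672, -1.945, -1.515)  len=3.0108
  (v1,v7,v3) [-+-] → (-0.9672, -1.06584, 1.515)–(-0.9672, 1.945, 1.515)  len=3.0108
  (v5,v1,v4) [+-+] → (-0.9672, -1.945, 1.515)–(-0.9672, -1.945, 0.830203)  len=0.6848
  (v5,v7,v1) [++-] → (-0.9672, -1.06584, 1.515)–(-0.9672, -1.945, 1.515)  len=0.8792
  (v3,v7,v2) [-+-] → (-0.9672, 1.945, 1.515)–(-0.9672, 1.945, -0.830203)  len=2.3452
  (v6,v4,v2) [++-] → (-0.9672, 1.06584, -1.515)–(-0.9672, 1.945, -1.515)  len=0.8792
  (v2,v7,v6) [-++] → (-0.9672, 1.945, -0.830203)–(-0.9672, 1.945, -1.515)  len=0.6848

Chained into 1 loop(s):
  loop 1: 8 segments, perimeter = 13.8400
Total perimeter = 13.840

loops=1 perimeter=13.840


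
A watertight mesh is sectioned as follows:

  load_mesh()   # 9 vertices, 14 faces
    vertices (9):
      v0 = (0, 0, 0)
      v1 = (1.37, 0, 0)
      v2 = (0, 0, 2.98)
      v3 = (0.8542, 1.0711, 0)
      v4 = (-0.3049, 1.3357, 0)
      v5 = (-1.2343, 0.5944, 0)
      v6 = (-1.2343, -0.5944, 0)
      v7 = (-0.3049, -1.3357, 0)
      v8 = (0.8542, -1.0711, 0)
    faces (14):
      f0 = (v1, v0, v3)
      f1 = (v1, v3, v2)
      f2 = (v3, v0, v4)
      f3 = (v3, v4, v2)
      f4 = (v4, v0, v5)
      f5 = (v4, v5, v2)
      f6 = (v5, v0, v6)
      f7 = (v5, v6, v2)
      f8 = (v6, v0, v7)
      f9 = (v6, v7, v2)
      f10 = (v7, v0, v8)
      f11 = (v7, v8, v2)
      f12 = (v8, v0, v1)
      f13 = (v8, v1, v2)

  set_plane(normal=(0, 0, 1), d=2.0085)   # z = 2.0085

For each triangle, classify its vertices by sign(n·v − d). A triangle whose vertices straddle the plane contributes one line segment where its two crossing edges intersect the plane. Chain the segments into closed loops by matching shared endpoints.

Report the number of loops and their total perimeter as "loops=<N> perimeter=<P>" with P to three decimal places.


loops=1 perimeter=2.713

Straddling triangles (7 of 14):
  (v1,v3,v2) [--+] → (0.278475, 0.349186, 2.0085)–(0.446629, 0, 2.0085)  len=0.3876
  (v3,v4,v2) [--+] → (-0.0993994, 0.435447, 2.0085)–(0.278475, 0.349186, 2.0085)  len=0.3876
  (v4,v5,v2) [--+] → (-0.40239, 0.193778, 2.0085)–(-0.0993994, 0.435447, 2.0085)  len=0.3876
  (v5,v6,v2) [--+] → (-0.40239, -0.193778, 2.0085)–(-0.40239, 0.193778, 2.0085)  len=0.3876
  (v6,v7,v2) [--+] → (-0.0993994, -0.435447, 2.0085)–(-0.40239, -0.193778, 2.0085)  len=0.3876
  (v7,v8,v2) [--+] → (0.278475, -0.349186, 2.0085)–(-0.0993994, -0.435447, 2.0085)  len=0.3876
  (v8,v1,v2) [--+] → (0.446629, 0, 2.0085)–(0.278475, -0.349186, 2.0085)  len=0.3876

Chained into 1 loop(s):
  loop 1: 7 segments, perimeter = 2.7130
Total perimeter = 2.713


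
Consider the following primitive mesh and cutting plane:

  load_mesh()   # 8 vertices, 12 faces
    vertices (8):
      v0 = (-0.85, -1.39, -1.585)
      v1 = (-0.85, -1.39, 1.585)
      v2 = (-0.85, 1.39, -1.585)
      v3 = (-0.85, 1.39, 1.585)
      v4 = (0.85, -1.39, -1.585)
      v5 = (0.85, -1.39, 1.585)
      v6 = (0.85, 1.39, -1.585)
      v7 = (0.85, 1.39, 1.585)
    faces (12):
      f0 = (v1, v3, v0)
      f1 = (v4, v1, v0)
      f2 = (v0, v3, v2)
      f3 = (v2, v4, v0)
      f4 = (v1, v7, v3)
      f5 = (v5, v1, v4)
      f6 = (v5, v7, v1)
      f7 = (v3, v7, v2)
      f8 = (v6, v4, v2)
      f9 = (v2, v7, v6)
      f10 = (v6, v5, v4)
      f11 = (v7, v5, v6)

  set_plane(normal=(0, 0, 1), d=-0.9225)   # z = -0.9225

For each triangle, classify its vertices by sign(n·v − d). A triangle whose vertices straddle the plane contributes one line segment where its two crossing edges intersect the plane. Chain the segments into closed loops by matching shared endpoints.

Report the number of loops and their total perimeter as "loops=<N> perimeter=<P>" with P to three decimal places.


loops=1 perimeter=8.960

Straddling triangles (8 of 12):
  (v1,v3,v0) [++-] → (-0.85, -0.809006, -0.9225)–(-0.85, -1.39, -0.9225)  len=0.5810
  (v4,v1,v0) [-+-] → (0.494716, -1.39, -0.9225)–(-0.85, -1.39, -0.9225)  len=1.3447
  (v0,v3,v2) [-+-] → (-0.85, -0.809006, -0.9225)–(-0.85, 1.39, -0.9225)  len=2.1990
  (v5,v1,v4) [++-] → (0.494716, -1.39, -0.9225)–(0.85, -1.39, -0.9225)  len=0.3553
  (v3,v7,v2) [++-] → (-0.494716, 1.39, -0.9225)–(-0.85, 1.39, -0.9225)  len=0.3553
  (v2,v7,v6) [-+-] → (-0.494716, 1.39, -0.9225)–(0.85, 1.39, -0.9225)  len=1.3447
  (v6,v5,v4) [-+-] → (0.85, 0.809006, -0.9225)–(0.85, -1.39, -0.9225)  len=2.1990
  (v7,v5,v6) [++-] → (0.85, 0.809006, -0.9225)–(0.85, 1.39, -0.9225)  len=0.5810

Chained into 1 loop(s):
  loop 1: 8 segments, perimeter = 8.9600
Total perimeter = 8.960


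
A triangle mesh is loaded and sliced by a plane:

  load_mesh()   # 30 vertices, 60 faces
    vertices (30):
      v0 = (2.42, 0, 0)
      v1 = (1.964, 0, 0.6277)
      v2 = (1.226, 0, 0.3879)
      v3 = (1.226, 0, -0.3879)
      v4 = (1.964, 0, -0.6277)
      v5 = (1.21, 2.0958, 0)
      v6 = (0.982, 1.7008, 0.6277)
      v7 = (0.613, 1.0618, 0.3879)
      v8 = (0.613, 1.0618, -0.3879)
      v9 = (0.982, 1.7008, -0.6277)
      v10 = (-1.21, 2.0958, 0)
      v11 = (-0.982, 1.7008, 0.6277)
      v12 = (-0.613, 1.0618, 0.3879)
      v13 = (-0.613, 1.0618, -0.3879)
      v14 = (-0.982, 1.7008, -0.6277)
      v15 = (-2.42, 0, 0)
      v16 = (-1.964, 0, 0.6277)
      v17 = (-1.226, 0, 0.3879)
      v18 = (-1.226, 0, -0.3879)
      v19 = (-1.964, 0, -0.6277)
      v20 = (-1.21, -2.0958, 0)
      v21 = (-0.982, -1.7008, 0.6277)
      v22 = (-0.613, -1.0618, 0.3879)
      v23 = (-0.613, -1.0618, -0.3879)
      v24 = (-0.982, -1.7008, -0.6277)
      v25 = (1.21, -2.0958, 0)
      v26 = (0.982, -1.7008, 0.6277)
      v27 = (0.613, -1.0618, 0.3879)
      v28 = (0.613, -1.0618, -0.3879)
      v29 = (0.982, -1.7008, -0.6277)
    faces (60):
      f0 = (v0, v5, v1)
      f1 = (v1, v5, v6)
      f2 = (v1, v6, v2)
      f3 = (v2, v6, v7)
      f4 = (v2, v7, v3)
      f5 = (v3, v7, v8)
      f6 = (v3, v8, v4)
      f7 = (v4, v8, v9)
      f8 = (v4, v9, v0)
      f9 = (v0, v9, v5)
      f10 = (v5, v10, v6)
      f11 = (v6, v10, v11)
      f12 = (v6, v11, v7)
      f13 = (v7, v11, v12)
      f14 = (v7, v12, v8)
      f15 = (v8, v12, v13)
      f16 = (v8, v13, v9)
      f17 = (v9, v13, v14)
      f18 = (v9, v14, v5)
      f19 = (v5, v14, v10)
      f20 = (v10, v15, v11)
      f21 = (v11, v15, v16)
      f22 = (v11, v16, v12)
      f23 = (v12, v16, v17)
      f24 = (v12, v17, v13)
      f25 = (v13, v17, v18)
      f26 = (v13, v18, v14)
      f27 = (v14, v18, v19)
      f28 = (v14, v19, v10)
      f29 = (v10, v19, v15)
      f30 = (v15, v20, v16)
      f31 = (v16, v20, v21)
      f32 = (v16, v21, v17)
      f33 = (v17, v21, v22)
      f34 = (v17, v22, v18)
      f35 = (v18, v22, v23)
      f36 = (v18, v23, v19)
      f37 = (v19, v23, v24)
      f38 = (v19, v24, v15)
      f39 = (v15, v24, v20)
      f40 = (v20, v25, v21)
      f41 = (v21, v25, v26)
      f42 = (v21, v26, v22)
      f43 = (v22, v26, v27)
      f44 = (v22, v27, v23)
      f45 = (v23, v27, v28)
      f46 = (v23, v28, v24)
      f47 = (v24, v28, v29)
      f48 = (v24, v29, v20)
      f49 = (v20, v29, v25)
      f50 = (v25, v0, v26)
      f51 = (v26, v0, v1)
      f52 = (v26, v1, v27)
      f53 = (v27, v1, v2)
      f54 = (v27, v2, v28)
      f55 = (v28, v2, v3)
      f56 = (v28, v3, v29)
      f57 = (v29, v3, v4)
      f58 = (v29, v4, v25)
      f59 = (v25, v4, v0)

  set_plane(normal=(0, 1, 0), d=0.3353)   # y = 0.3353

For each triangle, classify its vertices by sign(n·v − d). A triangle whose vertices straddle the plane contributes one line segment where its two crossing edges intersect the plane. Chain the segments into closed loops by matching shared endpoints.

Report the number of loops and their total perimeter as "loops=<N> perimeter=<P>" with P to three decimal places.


Straddling triangles (20 of 60):
  (v0,v5,v1) [-+-] → (2.22642, 0.3353, 0)–(1.84337, 0.3353, 0.527276)  len=0.6517
  (v1,v5,v6) [-++] → (1.84337, 0.3353, 0.527276)–(1.77041, 0.3353, 0.6277)  len=0.1241
  (v1,v6,v2) [-+-] → (1.77041, 0.3353, 0.6277)–(1.1779, 0.3353, 0.435175)  len=0.6230
  (v2,v6,v7) [-++] → (1.1779, 0.3353, 0.435175)–(1.03242, 0.3353, 0.3879)  len=0.1530
  (v2,v7,v3) [-+-] → (1.03242, 0.3353, 0.3879)–(1.03242, 0.3353, -0.142914)  len=0.5308
  (v3,v7,v8) [-++] → (1.03242, 0.3353, -0.142914)–(1.03242, 0.3353, -0.3879)  len=0.2450
  (v3,v8,v4) [-+-] → (1.03242, 0.3353, -0.3879)–(1.53738, 0.3353, -0.551975)  len=0.5309
  (v4,v8,v9) [-++] → (1.53738, 0.3353, -0.551975)–(1.77041, 0.3353, -0.6277)  len=0.2450
  (v4,v9,v0) [-+-] → (1.77041, 0.3353, -0.6277)–(2.13651, 0.3353, -0.123746)  len=0.6229
  (v0,v9,v5) [-++] → (2.13651, 0.3353, -0.123746)–(2.22642, 0.3353, 0)  len=0.1530
  (v10,v15,v11) [+-+] → (-2.22642, 0.3353, 0)–(-2.13651, 0.3353, 0.123746)  len=0.1530
  (v11,v15,v16) [+--] → (-2.13651, 0.3353, 0.123746)–(-1.77041, 0.3353, 0.6277)  len=0.6229
  (v11,v16,v12) [+-+] → (-1.77041, 0.3353, 0.6277)–(-1.53738, 0.3353, 0.551975)  len=0.2450
  (v12,v16,v17) [+--] → (-1.53738, 0.3353, 0.551975)–(-1.03242, 0.3353, 0.3879)  len=0.5309
  (v12,v17,v13) [+-+] → (-1.03242, 0.3353, 0.3879)–(-1.03242, 0.3353, 0.142914)  len=0.2450
  (v13,v17,v18) [+--] → (-1.03242, 0.3353, 0.142914)–(-1.03242, 0.3353, -0.3879)  len=0.5308
  (v13,v18,v14) [+-+] → (-1.03242, 0.3353, -0.3879)–(-1.1779, 0.3353, -0.435175)  len=0.1530
  (v14,v18,v19) [+--] → (-1.1779, 0.3353, -0.435175)–(-1.77041, 0.3353, -0.6277)  len=0.6230
  (v14,v19,v10) [+-+] → (-1.77041, 0.3353, -0.6277)–(-1.84337, 0.3353, -0.527276)  len=0.1241
  (v10,v19,v15) [+--] → (-1.84337, 0.3353, -0.527276)–(-2.22642, 0.3353, 0)  len=0.6517

Chained into 2 loop(s):
  loop 1: 10 segments, perimeter = 3.8794
  loop 2: 10 segments, perimeter = 3.8794
Total perimeter = 7.759

loops=2 perimeter=7.759


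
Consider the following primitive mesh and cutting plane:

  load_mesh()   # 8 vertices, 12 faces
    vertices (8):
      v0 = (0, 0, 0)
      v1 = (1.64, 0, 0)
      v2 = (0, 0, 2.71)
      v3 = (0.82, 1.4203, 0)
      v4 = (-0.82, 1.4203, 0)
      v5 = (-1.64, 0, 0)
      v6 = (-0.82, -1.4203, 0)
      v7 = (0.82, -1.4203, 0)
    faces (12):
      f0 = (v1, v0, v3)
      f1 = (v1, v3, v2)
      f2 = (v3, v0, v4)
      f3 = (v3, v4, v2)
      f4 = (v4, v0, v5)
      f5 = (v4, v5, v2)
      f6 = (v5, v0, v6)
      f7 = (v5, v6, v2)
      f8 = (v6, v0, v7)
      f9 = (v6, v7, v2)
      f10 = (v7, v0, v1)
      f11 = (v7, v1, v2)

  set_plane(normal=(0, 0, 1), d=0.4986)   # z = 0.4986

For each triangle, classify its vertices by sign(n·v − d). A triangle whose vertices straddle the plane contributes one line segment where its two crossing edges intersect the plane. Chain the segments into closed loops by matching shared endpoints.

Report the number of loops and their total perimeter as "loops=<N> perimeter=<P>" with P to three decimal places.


loops=1 perimeter=8.030

Straddling triangles (6 of 12):
  (v1,v3,v2) [--+] → (0.669132, 1.15899, 0.4986)–(1.33826, 0, 0.4986)  len=1.3383
  (v3,v4,v2) [--+] → (-0.669132, 1.15899, 0.4986)–(0.669132, 1.15899, 0.4986)  len=1.3383
  (v4,v5,v2) [--+] → (-1.33826, 0, 0.4986)–(-0.669132, 1.15899, 0.4986)  len=1.3383
  (v5,v6,v2) [--+] → (-0.669132, -1.15899, 0.4986)–(-1.33826, 0, 0.4986)  len=1.3383
  (v6,v7,v2) [--+] → (0.669132, -1.15899, 0.4986)–(-0.669132, -1.15899, 0.4986)  len=1.3383
  (v7,v1,v2) [--+] → (1.33826, 0, 0.4986)–(0.669132, -1.15899, 0.4986)  len=1.3383

Chained into 1 loop(s):
  loop 1: 6 segments, perimeter = 8.0296
Total perimeter = 8.030


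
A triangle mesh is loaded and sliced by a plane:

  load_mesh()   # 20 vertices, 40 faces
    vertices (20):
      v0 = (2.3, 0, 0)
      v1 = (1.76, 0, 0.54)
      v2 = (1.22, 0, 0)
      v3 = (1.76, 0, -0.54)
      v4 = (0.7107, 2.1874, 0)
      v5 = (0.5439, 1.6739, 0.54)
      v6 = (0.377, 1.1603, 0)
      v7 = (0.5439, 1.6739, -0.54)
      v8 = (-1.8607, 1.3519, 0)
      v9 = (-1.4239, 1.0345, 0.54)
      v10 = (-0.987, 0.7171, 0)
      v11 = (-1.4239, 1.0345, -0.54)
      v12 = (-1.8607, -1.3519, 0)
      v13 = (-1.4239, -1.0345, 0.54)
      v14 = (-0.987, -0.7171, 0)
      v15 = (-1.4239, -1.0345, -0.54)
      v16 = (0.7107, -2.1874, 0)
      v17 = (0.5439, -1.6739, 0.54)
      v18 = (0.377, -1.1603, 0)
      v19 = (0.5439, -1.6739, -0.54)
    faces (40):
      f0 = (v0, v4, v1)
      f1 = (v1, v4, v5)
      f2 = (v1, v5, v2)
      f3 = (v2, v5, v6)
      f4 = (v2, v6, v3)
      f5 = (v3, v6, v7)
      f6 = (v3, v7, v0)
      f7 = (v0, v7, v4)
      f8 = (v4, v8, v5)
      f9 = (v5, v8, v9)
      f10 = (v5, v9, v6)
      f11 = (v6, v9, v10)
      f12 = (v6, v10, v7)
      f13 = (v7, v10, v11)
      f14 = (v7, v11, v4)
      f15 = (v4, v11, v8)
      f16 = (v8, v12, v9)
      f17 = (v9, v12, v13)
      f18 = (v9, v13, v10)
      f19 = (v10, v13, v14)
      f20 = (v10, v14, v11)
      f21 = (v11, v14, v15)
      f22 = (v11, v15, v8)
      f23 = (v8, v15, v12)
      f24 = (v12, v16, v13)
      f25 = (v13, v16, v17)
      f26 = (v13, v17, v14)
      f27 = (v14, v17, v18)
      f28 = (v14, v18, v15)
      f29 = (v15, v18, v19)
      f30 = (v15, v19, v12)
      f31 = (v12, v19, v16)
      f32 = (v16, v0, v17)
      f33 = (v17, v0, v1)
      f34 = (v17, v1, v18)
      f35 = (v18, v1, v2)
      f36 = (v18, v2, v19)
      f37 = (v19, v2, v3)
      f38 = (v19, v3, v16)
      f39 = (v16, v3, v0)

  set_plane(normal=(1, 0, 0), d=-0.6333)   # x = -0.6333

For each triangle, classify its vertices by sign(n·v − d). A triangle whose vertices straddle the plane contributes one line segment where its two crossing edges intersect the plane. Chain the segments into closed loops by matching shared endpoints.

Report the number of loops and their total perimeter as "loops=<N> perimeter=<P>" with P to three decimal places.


Straddling triangles (16 of 40):
  (v4,v8,v5) [+-+] → (-0.6333, 1.75071, 0)–(-0.6333, 1.51626, 0.275637)  len=0.3619
  (v5,v8,v9) [+--] → (-0.6333, 1.51626, 0.275637)–(-0.6333, 1.29139, 0.54)  len=0.3471
  (v5,v9,v6) [+-+] → (-0.6333, 1.29139, 0.54)–(-0.6333, 1.08973, 0.302939)  len=0.3112
  (v6,v9,v10) [+--] → (-0.6333, 1.08973, 0.302939)–(-0.6333, 0.832027, 0)  len=0.3977
  (v6,v10,v7) [+-+] → (-0.6333, 0.832027, 0)–(-0.6333, 0.93816, -0.124762)  len=0.1638
  (v7,v10,v11) [+--] → (-0.6333, 0.93816, -0.124762)–(-0.6333, 1.29139, -0.54)  len=0.5452
  (v7,v11,v4) [+-+] → (-0.6333, 1.29139, -0.54)–(-0.6333, 1.4615, -0.339998)  len=0.2626
  (v4,v11,v8) [+--] → (-0.6333, 1.4615, -0.339998)–(-0.6333, 1.75071, 0)  len=0.4464
  (v12,v16,v13) [-+-] → (-0.6333, -1.75071, 0)–(-0.6333, -1.4615, 0.339998)  len=0.4464
  (v13,v16,v17) [-++] → (-0.6333, -1.4615, 0.339998)–(-0.6333, -1.29139, 0.54)  len=0.2626
  (v13,v17,v14) [-+-] → (-0.6333, -1.29139, 0.54)–(-0.6333, -0.93816, 0.124762)  len=0.5452
  (v14,v17,v18) [-++] → (-0.6333, -0.93816, 0.124762)–(-0.6333, -0.832027, 0)  len=0.1638
  (v14,v18,v15) [-+-] → (-0.6333, -0.832027, 0)–(-0.6333, -1.08973, -0.302939)  len=0.3977
  (v15,v18,v19) [-++] → (-0.6333, -1.08973, -0.302939)–(-0.6333, -1.29139, -0.54)  len=0.3112
  (v15,v19,v12) [-+-] → (-0.6333, -1.29139, -0.54)–(-0.6333, -1.51626, -0.275637)  len=0.3471
  (v12,v19,v16) [-++] → (-0.6333, -1.51626, -0.275637)–(-0.6333, -1.75071, 0)  len=0.3619

Chained into 2 loop(s):
  loop 1: 8 segments, perimeter = 2.8358
  loop 2: 8 segments, perimeter = 2.8358
Total perimeter = 5.672

loops=2 perimeter=5.672


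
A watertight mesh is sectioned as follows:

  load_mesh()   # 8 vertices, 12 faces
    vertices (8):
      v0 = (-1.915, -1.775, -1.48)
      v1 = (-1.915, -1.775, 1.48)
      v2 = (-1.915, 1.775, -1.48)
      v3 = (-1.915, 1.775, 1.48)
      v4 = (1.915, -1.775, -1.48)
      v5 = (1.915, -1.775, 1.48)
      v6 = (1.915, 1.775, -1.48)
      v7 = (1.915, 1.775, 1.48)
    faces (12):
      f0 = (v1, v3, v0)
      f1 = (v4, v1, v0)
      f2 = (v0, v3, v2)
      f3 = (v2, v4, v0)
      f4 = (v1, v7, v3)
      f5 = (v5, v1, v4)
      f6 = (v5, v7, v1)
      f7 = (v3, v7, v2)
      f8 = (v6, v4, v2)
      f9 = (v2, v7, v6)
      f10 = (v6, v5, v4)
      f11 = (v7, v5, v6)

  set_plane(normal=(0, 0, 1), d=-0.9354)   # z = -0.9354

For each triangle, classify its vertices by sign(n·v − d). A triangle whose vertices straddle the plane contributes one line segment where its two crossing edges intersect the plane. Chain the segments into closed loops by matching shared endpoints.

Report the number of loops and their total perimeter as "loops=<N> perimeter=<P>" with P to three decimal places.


Straddling triangles (8 of 12):
  (v1,v3,v0) [++-] → (-1.915, -1.12185, -0.9354)–(-1.915, -1.775, -0.9354)  len=0.6532
  (v4,v1,v0) [-+-] → (1.21033, -1.775, -0.9354)–(-1.915, -1.775, -0.9354)  len=3.1253
  (v0,v3,v2) [-+-] → (-1.915, -1.12185, -0.9354)–(-1.915, 1.775, -0.9354)  len=2.8968
  (v5,v1,v4) [++-] → (1.21033, -1.775, -0.9354)–(1.915, -1.775, -0.9354)  len=0.7047
  (v3,v7,v2) [++-] → (-1.21033, 1.775, -0.9354)–(-1.915, 1.775, -0.9354)  len=0.7047
  (v2,v7,v6) [-+-] → (-1.21033, 1.775, -0.9354)–(1.915, 1.775, -0.9354)  len=3.1253
  (v6,v5,v4) [-+-] → (1.915, 1.12185, -0.9354)–(1.915, -1.775, -0.9354)  len=2.8968
  (v7,v5,v6) [++-] → (1.915, 1.12185, -0.9354)–(1.915, 1.775, -0.9354)  len=0.6532

Chained into 1 loop(s):
  loop 1: 8 segments, perimeter = 14.7600
Total perimeter = 14.760

loops=1 perimeter=14.760


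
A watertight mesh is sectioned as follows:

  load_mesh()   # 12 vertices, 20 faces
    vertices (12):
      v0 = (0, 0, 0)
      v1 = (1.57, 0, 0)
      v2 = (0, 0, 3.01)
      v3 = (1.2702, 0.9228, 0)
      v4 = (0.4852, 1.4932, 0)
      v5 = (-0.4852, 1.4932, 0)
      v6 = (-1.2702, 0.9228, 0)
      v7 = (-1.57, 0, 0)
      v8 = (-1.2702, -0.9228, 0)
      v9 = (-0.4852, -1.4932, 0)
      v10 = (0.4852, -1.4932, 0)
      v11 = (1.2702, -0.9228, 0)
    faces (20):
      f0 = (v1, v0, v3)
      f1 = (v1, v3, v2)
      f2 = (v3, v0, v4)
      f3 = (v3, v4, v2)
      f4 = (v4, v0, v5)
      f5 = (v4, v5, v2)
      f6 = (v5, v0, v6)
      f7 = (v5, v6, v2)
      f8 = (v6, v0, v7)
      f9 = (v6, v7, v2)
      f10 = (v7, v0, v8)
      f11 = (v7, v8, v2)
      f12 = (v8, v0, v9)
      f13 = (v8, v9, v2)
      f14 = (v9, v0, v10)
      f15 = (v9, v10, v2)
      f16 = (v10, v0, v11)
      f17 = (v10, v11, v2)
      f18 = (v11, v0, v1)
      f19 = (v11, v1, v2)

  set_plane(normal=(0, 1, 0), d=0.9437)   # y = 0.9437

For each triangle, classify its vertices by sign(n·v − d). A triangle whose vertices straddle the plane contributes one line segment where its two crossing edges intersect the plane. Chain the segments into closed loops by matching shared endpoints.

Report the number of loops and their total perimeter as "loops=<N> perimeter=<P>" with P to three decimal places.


loops=1 perimeter=5.995

Straddling triangles (6 of 20):
  (v3,v0,v4) [--+] → (0.306646, 0.9437, 0)–(1.24144, 0.9437, 0)  len=0.9348
  (v3,v4,v2) [-+-] → (1.24144, 0.9437, 0)–(0.306646, 0.9437, 1.10768)  len=1.4494
  (v4,v0,v5) [+-+] → (0.306646, 0.9437, 0)–(-0.306646, 0.9437, 0)  len=0.6133
  (v4,v5,v2) [++-] → (-0.306646, 0.9437, 1.10768)–(0.306646, 0.9437, 1.10768)  len=0.6133
  (v5,v0,v6) [+--] → (-0.306646, 0.9437, 0)–(-1.24144, 0.9437, 0)  len=0.9348
  (v5,v6,v2) [+--] → (-1.24144, 0.9437, 0)–(-0.306646, 0.9437, 1.10768)  len=1.4494

Chained into 1 loop(s):
  loop 1: 6 segments, perimeter = 5.9950
Total perimeter = 5.995


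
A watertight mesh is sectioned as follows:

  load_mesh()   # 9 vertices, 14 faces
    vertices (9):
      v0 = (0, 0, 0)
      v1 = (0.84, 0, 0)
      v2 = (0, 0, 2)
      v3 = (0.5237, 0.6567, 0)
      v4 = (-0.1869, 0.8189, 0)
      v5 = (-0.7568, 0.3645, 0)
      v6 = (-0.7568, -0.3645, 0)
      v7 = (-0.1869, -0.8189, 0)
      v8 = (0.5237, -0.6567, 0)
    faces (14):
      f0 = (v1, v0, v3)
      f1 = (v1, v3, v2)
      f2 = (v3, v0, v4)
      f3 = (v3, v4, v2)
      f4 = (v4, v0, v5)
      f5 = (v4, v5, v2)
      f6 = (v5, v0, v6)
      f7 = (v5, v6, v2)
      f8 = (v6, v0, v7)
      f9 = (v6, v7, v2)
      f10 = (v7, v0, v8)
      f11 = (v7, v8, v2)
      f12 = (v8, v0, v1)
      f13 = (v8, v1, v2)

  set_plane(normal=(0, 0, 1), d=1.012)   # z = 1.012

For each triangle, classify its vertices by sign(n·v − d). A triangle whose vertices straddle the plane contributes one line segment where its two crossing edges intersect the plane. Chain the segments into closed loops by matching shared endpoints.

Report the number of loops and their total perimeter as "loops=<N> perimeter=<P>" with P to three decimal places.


loops=1 perimeter=2.521

Straddling triangles (7 of 14):
  (v1,v3,v2) [--+] → (0.258708, 0.32441, 1.012)–(0.41496, 0, 1.012)  len=0.3601
  (v3,v4,v2) [--+] → (-0.0923286, 0.404537, 1.012)–(0.258708, 0.32441, 1.012)  len=0.3601
  (v4,v5,v2) [--+] → (-0.373859, 0.180063, 1.012)–(-0.0923286, 0.404537, 1.012)  len=0.3601
  (v5,v6,v2) [--+] → (-0.373859, -0.180063, 1.012)–(-0.373859, 0.180063, 1.012)  len=0.3601
  (v6,v7,v2) [--+] → (-0.0923286, -0.404537, 1.012)–(-0.373859, -0.180063, 1.012)  len=0.3601
  (v7,v8,v2) [--+] → (0.258708, -0.32441, 1.012)–(-0.0923286, -0.404537, 1.012)  len=0.3601
  (v8,v1,v2) [--+] → (0.41496, 0, 1.012)–(0.258708, -0.32441, 1.012)  len=0.3601

Chained into 1 loop(s):
  loop 1: 7 segments, perimeter = 2.5205
Total perimeter = 2.521


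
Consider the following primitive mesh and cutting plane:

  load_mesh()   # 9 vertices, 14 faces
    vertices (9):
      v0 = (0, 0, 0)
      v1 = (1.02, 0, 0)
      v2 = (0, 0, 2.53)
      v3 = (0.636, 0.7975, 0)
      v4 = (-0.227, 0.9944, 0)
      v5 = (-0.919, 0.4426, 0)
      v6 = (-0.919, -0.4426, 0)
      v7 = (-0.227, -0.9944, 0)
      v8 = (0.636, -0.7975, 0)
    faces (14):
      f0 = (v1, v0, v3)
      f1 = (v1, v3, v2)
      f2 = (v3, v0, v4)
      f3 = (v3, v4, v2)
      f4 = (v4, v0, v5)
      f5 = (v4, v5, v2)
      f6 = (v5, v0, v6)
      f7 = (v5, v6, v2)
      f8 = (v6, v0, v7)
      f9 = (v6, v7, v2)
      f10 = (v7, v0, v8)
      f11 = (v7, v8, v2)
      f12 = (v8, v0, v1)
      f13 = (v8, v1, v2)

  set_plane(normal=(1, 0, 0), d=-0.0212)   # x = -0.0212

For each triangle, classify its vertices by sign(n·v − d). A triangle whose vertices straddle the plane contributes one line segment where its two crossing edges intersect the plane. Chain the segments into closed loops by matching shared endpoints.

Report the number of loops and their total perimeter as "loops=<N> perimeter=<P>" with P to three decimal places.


loops=1 perimeter=7.203

Straddling triangles (10 of 14):
  (v3,v0,v4) [++-] → (-0.0212, 0.0928691, 0)–(-0.0212, 0.947445, 0)  len=0.8546
  (v3,v4,v2) [+-+] → (-0.0212, 0.947445, 0)–(-0.0212, 0.0928691, 2.29372)  len=2.4477
  (v4,v0,v5) [-+-] → (-0.0212, 0.0928691, 0)–(-0.0212, 0.0102101, 0)  len=0.0827
  (v4,v5,v2) [--+] → (-0.0212, 0.0102101, 2.47164)–(-0.0212, 0.0928691, 2.29372)  len=0.1962
  (v5,v0,v6) [-+-] → (-0.0212, 0.0102101, 0)–(-0.0212, -0.0102101, 0)  len=0.0204
  (v5,v6,v2) [--+] → (-0.0212, -0.0102101, 2.47164)–(-0.0212, 0.0102101, 2.47164)  len=0.0204
  (v6,v0,v7) [-+-] → (-0.0212, -0.0102101, 0)–(-0.0212, -0.0928691, 0)  len=0.0827
  (v6,v7,v2) [--+] → (-0.0212, -0.0928691, 2.29372)–(-0.0212, -0.0102101, 2.47164)  len=0.1962
  (v7,v0,v8) [-++] → (-0.0212, -0.0928691, 0)–(-0.0212, -0.947445, 0)  len=0.8546
  (v7,v8,v2) [-++] → (-0.0212, -0.947445, 0)–(-0.0212, -0.0928691, 2.29372)  len=2.4477

Chained into 1 loop(s):
  loop 1: 10 segments, perimeter = 7.2032
Total perimeter = 7.203
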